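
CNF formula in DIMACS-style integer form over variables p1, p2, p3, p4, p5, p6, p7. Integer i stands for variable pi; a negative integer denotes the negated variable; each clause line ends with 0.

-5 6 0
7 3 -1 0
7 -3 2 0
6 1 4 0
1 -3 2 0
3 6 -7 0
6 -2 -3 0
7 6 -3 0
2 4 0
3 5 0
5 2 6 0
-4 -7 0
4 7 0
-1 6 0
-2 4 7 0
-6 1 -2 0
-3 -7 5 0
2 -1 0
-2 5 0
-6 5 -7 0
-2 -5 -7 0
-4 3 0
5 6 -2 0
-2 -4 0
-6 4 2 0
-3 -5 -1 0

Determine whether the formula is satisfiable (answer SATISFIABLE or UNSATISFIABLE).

UNSATISFIABLE

p2 = True:
  propagation gives p5=True, p6=True, p1=True, p7=False; an empty clause results — contradiction.
p2 = False:
  propagation gives p4=True, p7=False, p3=False; an empty clause results — contradiction.
Every branch closes, so no satisfying assignment exists.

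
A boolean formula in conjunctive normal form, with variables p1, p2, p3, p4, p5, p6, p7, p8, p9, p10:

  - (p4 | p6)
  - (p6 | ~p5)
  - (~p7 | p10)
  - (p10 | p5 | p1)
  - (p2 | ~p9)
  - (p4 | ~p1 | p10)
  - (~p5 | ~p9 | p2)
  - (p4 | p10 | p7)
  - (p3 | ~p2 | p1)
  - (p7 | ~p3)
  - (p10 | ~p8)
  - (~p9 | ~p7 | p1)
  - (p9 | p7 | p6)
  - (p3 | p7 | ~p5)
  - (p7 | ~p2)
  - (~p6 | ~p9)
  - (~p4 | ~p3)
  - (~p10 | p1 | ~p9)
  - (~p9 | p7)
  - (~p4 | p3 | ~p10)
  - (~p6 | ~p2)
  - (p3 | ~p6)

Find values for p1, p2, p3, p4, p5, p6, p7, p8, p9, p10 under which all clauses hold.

p1=1, p2=0, p3=1, p4=0, p5=1, p6=1, p7=1, p8=0, p9=0, p10=1

p8 occurs only negated in the remaining clauses — set p8 = False.
Try p1 = True.
Set p2 = False and propagate.
  then p9 is forced to False.
The remaining clauses are satisfied by p3 = True, p4 = False, p5 = True, p6 = True, p7 = True, p10 = True.
Every clause has at least one true literal under this assignment.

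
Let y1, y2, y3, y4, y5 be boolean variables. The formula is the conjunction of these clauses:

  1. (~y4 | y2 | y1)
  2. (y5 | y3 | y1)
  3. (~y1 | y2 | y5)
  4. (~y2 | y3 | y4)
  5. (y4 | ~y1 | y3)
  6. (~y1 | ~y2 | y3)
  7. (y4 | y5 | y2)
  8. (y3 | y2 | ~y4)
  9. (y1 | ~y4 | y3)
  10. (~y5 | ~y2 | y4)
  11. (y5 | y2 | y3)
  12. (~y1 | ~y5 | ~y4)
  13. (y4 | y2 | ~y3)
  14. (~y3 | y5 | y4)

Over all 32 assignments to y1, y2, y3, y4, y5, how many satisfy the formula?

4

Satisfying assignments:
  y1=0 y2=0 y3=0 y4=0 y5=1
  y1=0 y2=1 y3=1 y4=1 y5=0
  y1=0 y2=1 y3=1 y4=1 y5=1
  y1=1 y2=1 y3=1 y4=1 y5=0
Count: 4.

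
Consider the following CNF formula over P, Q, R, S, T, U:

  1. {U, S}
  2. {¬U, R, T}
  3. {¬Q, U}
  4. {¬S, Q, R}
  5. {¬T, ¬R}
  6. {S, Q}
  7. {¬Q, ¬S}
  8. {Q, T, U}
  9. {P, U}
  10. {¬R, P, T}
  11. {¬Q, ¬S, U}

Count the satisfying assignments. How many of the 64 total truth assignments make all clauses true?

4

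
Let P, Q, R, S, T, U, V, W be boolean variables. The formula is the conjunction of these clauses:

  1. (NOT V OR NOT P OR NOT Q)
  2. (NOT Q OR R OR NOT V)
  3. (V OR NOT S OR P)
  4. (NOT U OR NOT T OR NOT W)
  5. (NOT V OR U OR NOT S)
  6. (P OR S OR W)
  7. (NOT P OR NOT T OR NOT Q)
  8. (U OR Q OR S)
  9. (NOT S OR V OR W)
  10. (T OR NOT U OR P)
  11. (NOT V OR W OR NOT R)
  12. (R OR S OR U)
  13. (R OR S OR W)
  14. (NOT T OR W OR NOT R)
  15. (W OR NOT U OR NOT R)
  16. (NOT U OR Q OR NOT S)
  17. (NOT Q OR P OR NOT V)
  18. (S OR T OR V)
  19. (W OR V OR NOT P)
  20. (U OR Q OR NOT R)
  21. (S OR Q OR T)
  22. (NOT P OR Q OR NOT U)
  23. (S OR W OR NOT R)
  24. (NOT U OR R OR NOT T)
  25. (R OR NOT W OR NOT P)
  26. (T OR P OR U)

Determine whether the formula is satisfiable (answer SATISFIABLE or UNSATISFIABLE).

SATISFIABLE

Try P = False.
Set Q = True and propagate.
  then V is forced to False.
  then S is forced to False.
  then W is forced to True.
  then T is forced to True.
  then U is forced to False.
  then R is forced to True.
Every clause has at least one true literal under this assignment.
So P=0  Q=1  R=1  S=0  T=1  U=0  V=0  W=1 is a satisfying assignment.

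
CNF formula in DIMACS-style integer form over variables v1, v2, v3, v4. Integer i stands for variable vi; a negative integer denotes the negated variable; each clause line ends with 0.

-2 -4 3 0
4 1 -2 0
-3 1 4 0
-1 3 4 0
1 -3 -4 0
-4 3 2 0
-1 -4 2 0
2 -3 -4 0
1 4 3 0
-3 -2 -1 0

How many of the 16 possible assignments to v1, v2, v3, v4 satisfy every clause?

Satisfying assignments:
  v1=1 v2=0 v3=1 v4=0
That's 1 in total.

1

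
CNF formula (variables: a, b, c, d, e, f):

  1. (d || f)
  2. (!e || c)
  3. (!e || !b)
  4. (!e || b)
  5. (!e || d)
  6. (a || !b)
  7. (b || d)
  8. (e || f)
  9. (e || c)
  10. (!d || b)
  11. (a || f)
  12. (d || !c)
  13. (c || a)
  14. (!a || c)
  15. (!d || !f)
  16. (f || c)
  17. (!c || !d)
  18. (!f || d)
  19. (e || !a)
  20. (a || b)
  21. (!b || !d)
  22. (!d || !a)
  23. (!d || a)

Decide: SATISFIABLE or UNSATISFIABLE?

UNSATISFIABLE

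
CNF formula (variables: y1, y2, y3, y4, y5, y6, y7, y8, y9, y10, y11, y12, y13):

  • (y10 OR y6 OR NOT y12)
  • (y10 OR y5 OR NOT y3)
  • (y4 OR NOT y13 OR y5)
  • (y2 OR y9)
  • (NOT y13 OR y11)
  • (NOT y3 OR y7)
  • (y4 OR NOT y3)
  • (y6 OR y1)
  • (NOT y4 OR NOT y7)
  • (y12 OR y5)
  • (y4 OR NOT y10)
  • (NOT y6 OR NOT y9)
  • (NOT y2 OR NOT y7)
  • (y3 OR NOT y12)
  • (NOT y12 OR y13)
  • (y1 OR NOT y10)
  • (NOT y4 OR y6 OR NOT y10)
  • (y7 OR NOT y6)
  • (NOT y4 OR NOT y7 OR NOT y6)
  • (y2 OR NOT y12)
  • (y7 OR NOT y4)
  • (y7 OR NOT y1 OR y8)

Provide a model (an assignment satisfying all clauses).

y1=T  y2=F  y3=F  y4=F  y5=T  y6=F  y7=T  y8=T  y9=T  y10=F  y11=T  y12=F  y13=T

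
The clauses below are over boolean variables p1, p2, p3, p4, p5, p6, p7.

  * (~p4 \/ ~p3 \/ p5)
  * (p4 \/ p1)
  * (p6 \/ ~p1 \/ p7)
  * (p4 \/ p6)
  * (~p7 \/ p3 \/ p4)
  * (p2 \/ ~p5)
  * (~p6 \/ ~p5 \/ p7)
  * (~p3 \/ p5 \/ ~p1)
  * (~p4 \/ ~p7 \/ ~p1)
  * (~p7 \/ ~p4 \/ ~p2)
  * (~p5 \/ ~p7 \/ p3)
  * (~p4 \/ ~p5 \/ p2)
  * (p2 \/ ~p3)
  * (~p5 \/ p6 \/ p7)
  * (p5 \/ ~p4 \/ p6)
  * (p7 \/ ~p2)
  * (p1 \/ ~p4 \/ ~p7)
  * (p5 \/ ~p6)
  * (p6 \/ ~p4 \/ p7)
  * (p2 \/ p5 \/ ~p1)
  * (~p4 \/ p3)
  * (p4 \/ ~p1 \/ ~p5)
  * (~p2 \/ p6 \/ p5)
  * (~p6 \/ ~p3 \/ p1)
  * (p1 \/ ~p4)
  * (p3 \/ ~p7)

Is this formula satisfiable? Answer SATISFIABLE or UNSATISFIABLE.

UNSATISFIABLE

p4 = True:
  propagation gives p3=True, p5=True, p2=True, p7=False; an empty clause results — contradiction.
p4 = False:
  propagation gives p1=True, p6=True, p5=True; an empty clause results — contradiction.
Every branch closes, so no satisfying assignment exists.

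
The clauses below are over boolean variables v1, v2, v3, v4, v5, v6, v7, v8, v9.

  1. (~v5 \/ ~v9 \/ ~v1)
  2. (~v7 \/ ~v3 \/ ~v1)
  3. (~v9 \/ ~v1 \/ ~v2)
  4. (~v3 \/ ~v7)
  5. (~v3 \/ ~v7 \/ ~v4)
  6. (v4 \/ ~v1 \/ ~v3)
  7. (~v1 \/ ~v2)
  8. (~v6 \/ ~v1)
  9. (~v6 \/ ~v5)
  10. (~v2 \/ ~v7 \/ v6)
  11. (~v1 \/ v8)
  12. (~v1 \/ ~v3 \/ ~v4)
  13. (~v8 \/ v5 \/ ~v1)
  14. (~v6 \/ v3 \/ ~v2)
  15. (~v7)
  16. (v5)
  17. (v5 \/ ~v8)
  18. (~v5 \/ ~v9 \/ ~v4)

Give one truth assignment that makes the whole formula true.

v1=F  v2=T  v3=F  v4=F  v5=T  v6=F  v7=F  v8=F  v9=T

The clause (~v7) is unit: v7 must be False.
Unit propagation: (v5) forces v5 = True.
The clause (~v6) is unit: v6 must be False.
v1 occurs only negated in the remaining clauses — set v1 = False.
Pure literal: v3 appears only negated; assign v3 = False.
Try v4 = False.
v2, v8, v9 are now unconstrained; take v2 = True, v8 = False, v9 = True.
Every clause has at least one true literal under this assignment.
Check each clause:
  1. (~v5 \/ ~v1 \/ ~v9) — ~v1 is true.
  2. (~v1 \/ ~v3 \/ ~v7) — ~v7 is true.
  3. (~v2 \/ ~v1 \/ ~v9) — ~v1 is true.
  4. (~v7 \/ ~v3) — ~v7 is true.
  5. (~v3 \/ ~v7 \/ ~v4) — ~v7 is true.
  6. (~v1 \/ v4 \/ ~v3) — ~v3 is true.
  7. (~v1 \/ ~v2) — ~v1 is true.
  8. (~v6 \/ ~v1) — ~v6 is true.
  9. (~v6 \/ ~v5) — ~v6 is true.
  10. (v6 \/ ~v7 \/ ~v2) — ~v7 is true.
  11. (v8 \/ ~v1) — ~v1 is true.
  12. (~v4 \/ ~v3 \/ ~v1) — ~v4 is true.
  13. (~v8 \/ v5 \/ ~v1) — ~v8 is true.
  14. (v3 \/ ~v2 \/ ~v6) — ~v6 is true.
  15. (~v7) — ~v7 is true.
  16. (v5) — v5 is true.
  17. (~v8 \/ v5) — ~v8 is true.
  18. (~v4 \/ ~v5 \/ ~v9) — ~v4 is true.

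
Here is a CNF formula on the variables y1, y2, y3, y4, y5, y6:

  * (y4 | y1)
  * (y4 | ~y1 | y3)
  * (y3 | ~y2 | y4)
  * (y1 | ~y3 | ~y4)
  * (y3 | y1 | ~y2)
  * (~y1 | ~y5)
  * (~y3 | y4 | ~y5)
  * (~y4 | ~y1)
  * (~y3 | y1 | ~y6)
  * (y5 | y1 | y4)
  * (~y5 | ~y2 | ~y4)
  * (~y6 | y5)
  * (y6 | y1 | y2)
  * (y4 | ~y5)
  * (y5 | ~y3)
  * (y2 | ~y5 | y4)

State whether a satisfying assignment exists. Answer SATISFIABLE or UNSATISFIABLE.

Set y1 = False and propagate.
  then y4 is forced to True.
  then y3 is forced to False.
  then y2 is forced to False.
  then y6 is forced to True.
  then y5 is forced to True.
So y1=F  y2=F  y3=F  y4=T  y5=T  y6=T is a satisfying assignment.

SATISFIABLE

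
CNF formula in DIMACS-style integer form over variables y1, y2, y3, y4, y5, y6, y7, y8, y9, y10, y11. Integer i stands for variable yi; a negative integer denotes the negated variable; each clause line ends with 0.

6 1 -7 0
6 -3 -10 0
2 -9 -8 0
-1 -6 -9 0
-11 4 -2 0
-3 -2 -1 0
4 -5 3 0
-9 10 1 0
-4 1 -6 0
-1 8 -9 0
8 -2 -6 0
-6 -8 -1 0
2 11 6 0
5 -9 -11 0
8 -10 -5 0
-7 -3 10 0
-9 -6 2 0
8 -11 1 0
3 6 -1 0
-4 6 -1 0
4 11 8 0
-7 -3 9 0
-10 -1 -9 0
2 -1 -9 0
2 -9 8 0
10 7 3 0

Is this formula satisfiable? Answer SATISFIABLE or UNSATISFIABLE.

SATISFIABLE

Branch on y1: take y1 = False.
Branch on y2: take y2 = False.
Branch on y3: take y3 = False.
The remaining clauses are satisfied by y4 = False, y5 = False, y6 = False, y7 = False, y8 = True, y9 = False, y10 = True, y11 = True.
Every clause has at least one true literal under this assignment.
So y1=False, y2=False, y3=False, y4=False, y5=False, y6=False, y7=False, y8=True, y9=False, y10=True, y11=True is a satisfying assignment.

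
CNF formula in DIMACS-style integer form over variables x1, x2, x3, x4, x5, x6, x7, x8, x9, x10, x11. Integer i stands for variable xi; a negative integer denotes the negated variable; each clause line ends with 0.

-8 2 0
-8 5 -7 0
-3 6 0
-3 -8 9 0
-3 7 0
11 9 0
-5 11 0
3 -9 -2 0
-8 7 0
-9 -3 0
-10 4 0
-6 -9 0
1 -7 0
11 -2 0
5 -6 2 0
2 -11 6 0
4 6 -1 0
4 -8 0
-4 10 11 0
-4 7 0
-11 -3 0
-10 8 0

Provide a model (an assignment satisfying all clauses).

x1=True  x2=True  x3=False  x4=True  x5=False  x6=True  x7=True  x8=False  x9=False  x10=False  x11=True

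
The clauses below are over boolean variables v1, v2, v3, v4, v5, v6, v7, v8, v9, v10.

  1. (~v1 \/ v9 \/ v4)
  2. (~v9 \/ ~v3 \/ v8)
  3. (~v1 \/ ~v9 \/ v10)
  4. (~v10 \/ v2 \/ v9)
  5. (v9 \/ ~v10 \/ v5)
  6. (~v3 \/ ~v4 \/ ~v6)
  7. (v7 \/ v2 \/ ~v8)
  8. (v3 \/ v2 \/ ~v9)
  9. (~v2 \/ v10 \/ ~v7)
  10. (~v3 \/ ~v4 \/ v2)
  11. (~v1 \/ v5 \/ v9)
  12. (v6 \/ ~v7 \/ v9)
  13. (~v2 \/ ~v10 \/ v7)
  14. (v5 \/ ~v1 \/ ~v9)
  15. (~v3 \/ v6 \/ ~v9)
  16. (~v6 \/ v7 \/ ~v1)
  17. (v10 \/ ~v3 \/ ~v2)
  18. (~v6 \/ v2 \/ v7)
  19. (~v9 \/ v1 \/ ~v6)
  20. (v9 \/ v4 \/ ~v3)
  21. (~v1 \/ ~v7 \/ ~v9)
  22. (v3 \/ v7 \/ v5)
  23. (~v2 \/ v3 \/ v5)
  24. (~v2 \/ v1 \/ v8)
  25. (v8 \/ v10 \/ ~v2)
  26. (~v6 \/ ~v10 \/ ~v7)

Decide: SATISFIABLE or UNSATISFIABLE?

SATISFIABLE

v5 occurs only positively in the remaining clauses — set v5 = True.
Set v1 = False and propagate.
Branch on v2: take v2 = False.
For the remaining variables, v3 = False, v4 = False, v6 = True, v7 = True, v8 = True, v9 = False, v10 = False works.
Every clause has at least one true literal under this assignment.
So v1=False  v2=False  v3=False  v4=False  v5=True  v6=True  v7=True  v8=True  v9=False  v10=False is a satisfying assignment.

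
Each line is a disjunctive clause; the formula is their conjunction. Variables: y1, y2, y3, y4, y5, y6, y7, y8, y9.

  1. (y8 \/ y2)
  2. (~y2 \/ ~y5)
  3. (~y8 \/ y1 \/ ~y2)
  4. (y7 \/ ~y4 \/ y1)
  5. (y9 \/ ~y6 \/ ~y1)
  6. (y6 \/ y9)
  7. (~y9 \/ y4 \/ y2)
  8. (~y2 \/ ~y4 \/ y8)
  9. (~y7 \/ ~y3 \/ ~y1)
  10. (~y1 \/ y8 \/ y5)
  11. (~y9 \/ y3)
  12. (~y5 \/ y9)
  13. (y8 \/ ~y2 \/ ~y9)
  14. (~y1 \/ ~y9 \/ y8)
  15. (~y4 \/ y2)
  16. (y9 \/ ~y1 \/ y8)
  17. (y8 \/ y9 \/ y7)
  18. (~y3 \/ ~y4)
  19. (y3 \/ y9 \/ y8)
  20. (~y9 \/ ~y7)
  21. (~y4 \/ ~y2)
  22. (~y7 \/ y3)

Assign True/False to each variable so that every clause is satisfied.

Set y1 = False and propagate.
For the remaining variables, y2 = True, y3 = True, y4 = False, y5 = False, y6 = True, y7 = True, y8 = False, y9 = False works.
Every clause has at least one true literal under this assignment.

y1=F  y2=T  y3=T  y4=F  y5=F  y6=T  y7=T  y8=F  y9=F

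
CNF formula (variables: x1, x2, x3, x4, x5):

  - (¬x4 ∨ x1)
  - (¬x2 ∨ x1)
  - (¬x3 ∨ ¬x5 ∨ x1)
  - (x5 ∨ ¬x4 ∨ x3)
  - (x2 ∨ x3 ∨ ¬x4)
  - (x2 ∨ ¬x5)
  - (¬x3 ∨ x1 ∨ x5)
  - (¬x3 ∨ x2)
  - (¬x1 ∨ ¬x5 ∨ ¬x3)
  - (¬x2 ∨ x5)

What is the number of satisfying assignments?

The models are:
  x1=F x2=F x3=F x4=F x5=F
  x1=T x2=F x3=F x4=F x5=F
  x1=T x2=T x3=F x4=F x5=T
  x1=T x2=T x3=F x4=T x5=T
Count: 4.

4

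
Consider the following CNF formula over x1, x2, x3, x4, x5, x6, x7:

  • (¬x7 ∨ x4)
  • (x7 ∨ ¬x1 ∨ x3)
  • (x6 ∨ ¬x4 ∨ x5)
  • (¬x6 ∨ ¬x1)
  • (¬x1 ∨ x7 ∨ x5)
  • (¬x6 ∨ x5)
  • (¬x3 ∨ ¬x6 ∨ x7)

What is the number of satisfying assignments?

32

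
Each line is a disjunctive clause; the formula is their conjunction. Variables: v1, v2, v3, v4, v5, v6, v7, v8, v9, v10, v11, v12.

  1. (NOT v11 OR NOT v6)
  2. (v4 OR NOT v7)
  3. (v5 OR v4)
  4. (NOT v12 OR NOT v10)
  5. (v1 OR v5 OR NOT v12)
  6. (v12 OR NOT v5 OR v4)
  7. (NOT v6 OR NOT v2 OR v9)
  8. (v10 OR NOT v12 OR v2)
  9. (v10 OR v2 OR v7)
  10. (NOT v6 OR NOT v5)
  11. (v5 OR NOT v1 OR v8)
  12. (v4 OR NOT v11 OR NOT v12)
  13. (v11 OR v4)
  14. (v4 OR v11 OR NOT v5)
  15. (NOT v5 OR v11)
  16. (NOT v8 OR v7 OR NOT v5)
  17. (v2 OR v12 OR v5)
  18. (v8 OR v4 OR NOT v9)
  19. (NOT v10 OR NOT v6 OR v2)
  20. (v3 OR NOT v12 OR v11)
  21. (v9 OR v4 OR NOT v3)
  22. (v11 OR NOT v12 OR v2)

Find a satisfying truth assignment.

Pure literal: v4 appears only positively; assign v4 = True.
Pure literal: v6 appears only negated; assign v6 = False.
Set v1 = True and propagate.
Try v2 = True.
Set v3 = False and propagate.
The remaining clauses are satisfied by v5 = False, v7 = True, v8 = True, v9 = False, v10 = True, v11 = False, v12 = False.
Every clause has at least one true literal under this assignment.
Check each clause:
  1. (NOT v11 OR NOT v6) — NOT v6 is true.
  2. (v4 OR NOT v7) — v4 is true.
  3. (v4 OR v5) — v4 is true.
  4. (NOT v12 OR NOT v10) — NOT v12 is true.
  5. (v1 OR NOT v12 OR v5) — v1 is true.
  6. (v4 OR NOT v5 OR v12) — NOT v5 is true.
  7. (NOT v2 OR NOT v6 OR v9) — NOT v6 is true.
  8. (NOT v12 OR v10 OR v2) — v2 is true.
  9. (v10 OR v2 OR v7) — v2 is true.
  10. (NOT v6 OR NOT v5) — NOT v6 is true.
  11. (v8 OR v5 OR NOT v1) — v8 is true.
  12. (NOT v11 OR NOT v12 OR v4) — v4 is true.
  13. (v4 OR v11) — v4 is true.
  14. (NOT v5 OR v4 OR v11) — v4 is true.
  15. (v11 OR NOT v5) — NOT v5 is true.
  16. (NOT v8 OR NOT v5 OR v7) — NOT v5 is true.
  17. (v2 OR v5 OR v12) — v2 is true.
  18. (NOT v9 OR v8 OR v4) — v8 is true.
  19. (NOT v10 OR NOT v6 OR v2) — NOT v6 is true.
  20. (NOT v12 OR v3 OR v11) — NOT v12 is true.
  21. (v9 OR v4 OR NOT v3) — v4 is true.
  22. (v11 OR NOT v12 OR v2) — v2 is true.

v1=T  v2=T  v3=F  v4=T  v5=F  v6=F  v7=T  v8=T  v9=F  v10=T  v11=F  v12=F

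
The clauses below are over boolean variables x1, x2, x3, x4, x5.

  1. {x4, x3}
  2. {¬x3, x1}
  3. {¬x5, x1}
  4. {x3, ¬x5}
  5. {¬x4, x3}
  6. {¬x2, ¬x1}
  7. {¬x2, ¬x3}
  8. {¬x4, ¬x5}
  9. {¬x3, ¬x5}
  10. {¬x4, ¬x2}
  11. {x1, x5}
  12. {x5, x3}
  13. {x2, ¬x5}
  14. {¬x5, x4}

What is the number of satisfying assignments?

The models are:
  x1=1 x2=0 x3=1 x4=0 x5=0
  x1=1 x2=0 x3=1 x4=1 x5=0
That's 2 in total.

2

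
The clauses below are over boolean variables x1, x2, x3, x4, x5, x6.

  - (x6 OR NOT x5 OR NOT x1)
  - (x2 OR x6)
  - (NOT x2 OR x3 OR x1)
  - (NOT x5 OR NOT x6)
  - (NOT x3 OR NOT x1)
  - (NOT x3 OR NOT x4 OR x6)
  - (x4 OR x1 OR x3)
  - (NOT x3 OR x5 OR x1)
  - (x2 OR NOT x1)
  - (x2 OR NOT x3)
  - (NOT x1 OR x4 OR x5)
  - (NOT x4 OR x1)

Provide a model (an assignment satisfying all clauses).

x1=True, x2=True, x3=False, x4=True, x5=False, x6=False

Branch on x1: take x1 = True.
  then x3 is forced to False.
  then x2 is forced to True.
Branch on x4: take x4 = True.
Try x5 = False.
x6 is now unconstrained; take x6 = False.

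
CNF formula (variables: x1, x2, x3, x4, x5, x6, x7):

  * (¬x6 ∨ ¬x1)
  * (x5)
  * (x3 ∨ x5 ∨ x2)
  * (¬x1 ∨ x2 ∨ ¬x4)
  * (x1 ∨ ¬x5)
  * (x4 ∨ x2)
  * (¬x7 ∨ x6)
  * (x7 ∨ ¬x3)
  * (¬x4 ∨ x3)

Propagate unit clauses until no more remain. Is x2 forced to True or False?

Unit clause (x5) sets x5 = True.
(x1 ∨ ¬x5) with x5 = True leaves only x1, so x1 = True.
(¬x6 ∨ ¬x1): since x1 = True, the clause reduces to (¬x6). x6 = False.
(¬x7 ∨ x6): since x6 = False, the clause reduces to (¬x7). x7 = False.
In (x7 ∨ ¬x3), x7 is now false; ¬x3 must hold, so x3 = False.
(x3 ∨ ¬x4) with x3 = False leaves only ¬x4, so x4 = False.
(x2 ∨ x4): since x4 = False, the clause reduces to (x2). x2 = True.

True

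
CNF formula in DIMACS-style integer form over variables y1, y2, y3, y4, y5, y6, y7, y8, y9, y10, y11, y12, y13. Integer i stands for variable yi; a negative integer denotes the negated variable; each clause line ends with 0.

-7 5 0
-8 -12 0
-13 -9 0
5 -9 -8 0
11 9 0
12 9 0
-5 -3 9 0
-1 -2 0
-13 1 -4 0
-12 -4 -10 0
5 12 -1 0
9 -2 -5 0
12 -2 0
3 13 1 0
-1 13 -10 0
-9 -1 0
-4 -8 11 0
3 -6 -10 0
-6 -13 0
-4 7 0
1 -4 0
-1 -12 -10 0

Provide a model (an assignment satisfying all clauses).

y1=False, y2=False, y3=True, y4=False, y5=False, y6=True, y7=False, y8=False, y9=True, y10=False, y11=True, y12=True, y13=False

y2 occurs only negated in the remaining clauses — set y2 = False.
Pure literal: y4 appears only negated; assign y4 = False.
Set y1 = False and propagate.
The remaining clauses are satisfied by y3 = True, y5 = False, y6 = True, y7 = False, y8 = False, y9 = True, y10 = False, y11 = True, y12 = True, y13 = False.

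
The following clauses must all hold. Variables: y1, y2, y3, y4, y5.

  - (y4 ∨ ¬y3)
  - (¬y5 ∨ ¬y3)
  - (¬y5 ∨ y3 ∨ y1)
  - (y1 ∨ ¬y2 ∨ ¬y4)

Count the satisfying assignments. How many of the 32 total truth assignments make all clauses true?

14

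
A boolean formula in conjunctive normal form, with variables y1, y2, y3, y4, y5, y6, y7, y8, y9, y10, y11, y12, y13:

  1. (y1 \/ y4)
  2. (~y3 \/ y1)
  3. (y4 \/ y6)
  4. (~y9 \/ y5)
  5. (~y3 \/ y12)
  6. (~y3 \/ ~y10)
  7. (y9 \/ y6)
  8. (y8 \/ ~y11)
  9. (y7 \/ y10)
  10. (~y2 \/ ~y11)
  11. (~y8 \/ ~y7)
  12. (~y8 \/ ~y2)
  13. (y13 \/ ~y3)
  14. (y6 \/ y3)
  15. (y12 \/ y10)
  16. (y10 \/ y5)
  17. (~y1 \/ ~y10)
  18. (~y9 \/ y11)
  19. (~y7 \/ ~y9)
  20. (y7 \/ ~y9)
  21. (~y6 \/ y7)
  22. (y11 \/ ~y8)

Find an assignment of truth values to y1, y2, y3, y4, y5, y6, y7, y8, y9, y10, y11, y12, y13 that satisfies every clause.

y5 occurs only positively in the remaining clauses — set y5 = True.
Pure literal: y12 appears only positively; assign y12 = True.
Branch on y1: take y1 = True.
  then y10 is forced to False.
  then y7 is forced to True.
  then y8 is forced to False.
  then y11 is forced to False.
  then y9 is forced to False.
  then y6 is forced to True.
Branch on y3: take y3 = False.
y2, y4, y13 are now unconstrained; take y2 = True, y4 = False, y13 = False.
Every clause has at least one true literal under this assignment.

y1=T, y2=T, y3=F, y4=F, y5=T, y6=T, y7=T, y8=F, y9=F, y10=F, y11=F, y12=T, y13=F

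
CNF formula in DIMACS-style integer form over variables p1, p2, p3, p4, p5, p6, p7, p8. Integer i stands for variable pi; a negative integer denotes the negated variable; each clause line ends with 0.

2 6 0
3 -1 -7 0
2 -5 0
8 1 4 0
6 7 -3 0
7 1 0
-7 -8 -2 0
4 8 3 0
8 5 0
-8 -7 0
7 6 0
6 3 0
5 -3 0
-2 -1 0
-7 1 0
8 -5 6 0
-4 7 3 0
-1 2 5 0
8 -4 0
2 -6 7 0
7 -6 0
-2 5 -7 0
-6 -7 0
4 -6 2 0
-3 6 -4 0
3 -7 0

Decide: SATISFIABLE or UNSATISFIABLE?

UNSATISFIABLE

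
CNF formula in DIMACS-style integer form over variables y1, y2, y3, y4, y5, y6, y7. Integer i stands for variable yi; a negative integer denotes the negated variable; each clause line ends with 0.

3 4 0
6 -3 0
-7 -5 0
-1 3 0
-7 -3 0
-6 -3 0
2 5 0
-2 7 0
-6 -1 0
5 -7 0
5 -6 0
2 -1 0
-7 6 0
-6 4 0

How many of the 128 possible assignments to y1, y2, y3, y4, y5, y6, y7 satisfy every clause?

Satisfying assignments:
  y1=0 y2=0 y3=0 y4=1 y5=1 y6=0 y7=0
  y1=0 y2=0 y3=0 y4=1 y5=1 y6=1 y7=0
That's 2 in total.

2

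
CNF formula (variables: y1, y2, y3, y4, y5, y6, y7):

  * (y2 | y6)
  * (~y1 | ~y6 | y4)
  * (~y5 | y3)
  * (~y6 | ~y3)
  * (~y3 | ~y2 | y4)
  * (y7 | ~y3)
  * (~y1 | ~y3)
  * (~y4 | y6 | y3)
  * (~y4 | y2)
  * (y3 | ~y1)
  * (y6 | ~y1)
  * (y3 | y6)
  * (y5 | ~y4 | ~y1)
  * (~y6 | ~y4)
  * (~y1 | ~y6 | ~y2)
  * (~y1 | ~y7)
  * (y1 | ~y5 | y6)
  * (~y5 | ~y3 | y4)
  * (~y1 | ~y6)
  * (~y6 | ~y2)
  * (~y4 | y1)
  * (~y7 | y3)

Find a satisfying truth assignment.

Set y1 = False and propagate.
  then y4 is forced to False.
Set y2 = False and propagate.
  then y6 is forced to True.
  then y3 is forced to False.
  then y5 is forced to False.
  then y7 is forced to False.

y1 = 0  y2 = 0  y3 = 0  y4 = 0  y5 = 0  y6 = 1  y7 = 0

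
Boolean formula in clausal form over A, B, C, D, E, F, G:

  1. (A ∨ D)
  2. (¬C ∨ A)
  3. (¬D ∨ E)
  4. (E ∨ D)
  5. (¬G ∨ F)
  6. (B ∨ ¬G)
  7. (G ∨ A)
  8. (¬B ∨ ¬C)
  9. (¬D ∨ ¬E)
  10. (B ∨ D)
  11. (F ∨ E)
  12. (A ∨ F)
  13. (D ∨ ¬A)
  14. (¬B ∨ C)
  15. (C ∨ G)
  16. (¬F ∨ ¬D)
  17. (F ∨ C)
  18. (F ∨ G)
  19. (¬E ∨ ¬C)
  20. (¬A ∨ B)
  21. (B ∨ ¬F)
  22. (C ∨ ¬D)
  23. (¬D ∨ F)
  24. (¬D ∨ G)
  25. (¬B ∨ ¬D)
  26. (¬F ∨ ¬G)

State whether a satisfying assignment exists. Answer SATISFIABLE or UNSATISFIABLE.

D = True:
  propagation gives E=True; an empty clause results — contradiction.
D = False:
  propagation gives A=True; an empty clause results — contradiction.
Every branch closes, so no satisfying assignment exists.

UNSATISFIABLE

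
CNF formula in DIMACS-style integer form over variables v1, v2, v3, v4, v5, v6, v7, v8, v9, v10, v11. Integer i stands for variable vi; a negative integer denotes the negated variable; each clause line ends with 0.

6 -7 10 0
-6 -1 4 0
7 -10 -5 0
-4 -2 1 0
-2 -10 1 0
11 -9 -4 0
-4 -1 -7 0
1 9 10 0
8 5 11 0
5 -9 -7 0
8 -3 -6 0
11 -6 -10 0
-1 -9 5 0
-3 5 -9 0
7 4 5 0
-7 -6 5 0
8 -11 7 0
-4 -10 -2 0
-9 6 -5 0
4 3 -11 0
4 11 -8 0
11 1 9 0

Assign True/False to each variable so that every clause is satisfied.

v1=False, v2=True, v3=False, v4=False, v5=True, v6=True, v7=False, v8=False, v9=True, v10=False, v11=False

Check each clause:
  1. {v10, ¬v7, v6} — ¬v7 is true.
  2. {¬v1, ¬v6, v4} — ¬v1 is true.
  3. {¬v5, ¬v10, v7} — ¬v10 is true.
  4. {¬v4, ¬v2, v1} — ¬v4 is true.
  5. {¬v2, v1, ¬v10} — ¬v10 is true.
  6. {¬v9, v11, ¬v4} — ¬v4 is true.
  7. {¬v4, ¬v7, ¬v1} — ¬v7 is true.
  8. {v9, v10, v1} — v9 is true.
  9. {v11, v5, v8} — v5 is true.
  10. {¬v9, v5, ¬v7} — ¬v7 is true.
  11. {¬v6, ¬v3, v8} — ¬v3 is true.
  12. {¬v10, v11, ¬v6} — ¬v10 is true.
  13. {¬v9, ¬v1, v5} — v5 is true.
  14. {v5, ¬v9, ¬v3} — ¬v3 is true.
  15. {v7, v5, v4} — v5 is true.
  16. {v5, ¬v6, ¬v7} — ¬v7 is true.
  17. {¬v11, v7, v8} — ¬v11 is true.
  18. {¬v2, ¬v10, ¬v4} — ¬v4 is true.
  19. {¬v5, ¬v9, v6} — v6 is true.
  20. {¬v11, v4, v3} — ¬v11 is true.
  21. {v11, v4, ¬v8} — ¬v8 is true.
  22. {v9, v11, v1} — v9 is true.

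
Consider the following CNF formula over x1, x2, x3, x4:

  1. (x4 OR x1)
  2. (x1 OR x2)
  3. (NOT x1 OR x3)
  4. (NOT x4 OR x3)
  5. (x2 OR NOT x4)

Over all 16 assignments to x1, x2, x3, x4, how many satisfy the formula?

The models are:
  x1=0 x2=1 x3=1 x4=1
  x1=1 x2=0 x3=1 x4=0
  x1=1 x2=1 x3=1 x4=0
  x1=1 x2=1 x3=1 x4=1
That's 4 in total.

4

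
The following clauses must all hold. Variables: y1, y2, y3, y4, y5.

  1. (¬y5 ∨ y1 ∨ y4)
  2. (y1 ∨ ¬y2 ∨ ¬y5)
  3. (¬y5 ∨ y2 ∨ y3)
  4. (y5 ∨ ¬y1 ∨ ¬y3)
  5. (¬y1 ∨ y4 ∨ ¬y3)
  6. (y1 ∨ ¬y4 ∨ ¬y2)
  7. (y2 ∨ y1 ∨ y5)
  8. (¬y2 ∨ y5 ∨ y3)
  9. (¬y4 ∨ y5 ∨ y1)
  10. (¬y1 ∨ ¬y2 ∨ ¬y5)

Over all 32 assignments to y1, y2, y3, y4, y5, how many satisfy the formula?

The models are:
  y1=0 y2=0 y3=1 y4=1 y5=1
  y1=0 y2=1 y3=1 y4=0 y5=0
  y1=1 y2=0 y3=0 y4=0 y5=0
  y1=1 y2=0 y3=0 y4=1 y5=0
  y1=1 y2=0 y3=1 y4=1 y5=1
Count: 5.

5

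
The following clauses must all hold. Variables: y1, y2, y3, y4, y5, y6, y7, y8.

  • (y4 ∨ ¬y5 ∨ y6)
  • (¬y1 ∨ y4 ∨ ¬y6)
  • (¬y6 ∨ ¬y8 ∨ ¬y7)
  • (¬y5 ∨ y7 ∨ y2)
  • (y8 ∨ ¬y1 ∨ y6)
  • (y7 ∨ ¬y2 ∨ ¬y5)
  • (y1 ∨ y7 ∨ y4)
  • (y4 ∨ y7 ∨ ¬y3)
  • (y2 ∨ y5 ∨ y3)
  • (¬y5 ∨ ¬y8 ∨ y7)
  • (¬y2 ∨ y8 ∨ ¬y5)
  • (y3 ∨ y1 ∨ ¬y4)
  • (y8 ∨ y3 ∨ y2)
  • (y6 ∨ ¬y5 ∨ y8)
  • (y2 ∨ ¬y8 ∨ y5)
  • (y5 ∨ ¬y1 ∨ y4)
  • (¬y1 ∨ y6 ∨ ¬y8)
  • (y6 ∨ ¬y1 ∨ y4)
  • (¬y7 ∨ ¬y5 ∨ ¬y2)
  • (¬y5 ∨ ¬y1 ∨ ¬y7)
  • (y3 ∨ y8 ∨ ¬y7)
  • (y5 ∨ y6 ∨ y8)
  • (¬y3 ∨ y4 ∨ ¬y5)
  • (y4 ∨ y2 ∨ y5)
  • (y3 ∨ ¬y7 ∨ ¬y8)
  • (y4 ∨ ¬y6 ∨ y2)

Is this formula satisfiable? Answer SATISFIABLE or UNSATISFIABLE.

SATISFIABLE

Branch on y1: take y1 = False.
Set y2 = True and propagate.
Try y3 = True.
The remaining clauses are satisfied by y4 = True, y5 = False, y6 = True, y7 = False, y8 = False.
So y1=False, y2=True, y3=True, y4=True, y5=False, y6=True, y7=False, y8=False is a satisfying assignment.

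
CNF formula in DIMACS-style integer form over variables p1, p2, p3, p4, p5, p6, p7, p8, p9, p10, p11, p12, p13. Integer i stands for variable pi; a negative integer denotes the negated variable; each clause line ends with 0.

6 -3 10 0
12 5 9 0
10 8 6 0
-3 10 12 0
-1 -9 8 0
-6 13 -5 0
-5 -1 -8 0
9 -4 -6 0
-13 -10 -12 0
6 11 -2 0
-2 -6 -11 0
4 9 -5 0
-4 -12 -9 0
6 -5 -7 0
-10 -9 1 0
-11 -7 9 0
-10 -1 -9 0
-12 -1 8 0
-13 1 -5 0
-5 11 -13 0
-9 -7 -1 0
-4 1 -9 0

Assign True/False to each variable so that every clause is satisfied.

p2 occurs only negated in the remaining clauses — set p2 = False.
p7 occurs only negated in the remaining clauses — set p7 = False.
Try p1 = False.
The remaining clauses are satisfied by p3 = True, p4 = False, p5 = False, p6 = True, p8 = False, p9 = False, p10 = True, p11 = True, p12 = True, p13 = False.

p1=F, p2=F, p3=T, p4=F, p5=F, p6=T, p7=F, p8=F, p9=F, p10=T, p11=T, p12=T, p13=F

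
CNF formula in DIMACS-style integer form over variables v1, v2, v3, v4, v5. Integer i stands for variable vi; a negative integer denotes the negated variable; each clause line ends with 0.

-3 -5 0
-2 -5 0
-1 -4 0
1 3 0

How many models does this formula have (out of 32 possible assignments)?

9

Split on v1, then v3.
  v1=1, v3=1: remaining (v2,v4,v5) ∈ {(0,0,0); (1,0,0)} — 2.
  v1=1, v3=0: remaining (v2,v4,v5) ∈ {(0,0,0); (0,0,1); (1,0,0)} — 3.
  v1=0, v3=1: remaining (v2,v4,v5) ∈ {(0,0,0); (0,1,0); (1,0,0); (1,1,0)} — 4.
  v1=0, v3=0: a clause becomes empty — 0.
Total: 2 + 3 + 4 + 0 = 9.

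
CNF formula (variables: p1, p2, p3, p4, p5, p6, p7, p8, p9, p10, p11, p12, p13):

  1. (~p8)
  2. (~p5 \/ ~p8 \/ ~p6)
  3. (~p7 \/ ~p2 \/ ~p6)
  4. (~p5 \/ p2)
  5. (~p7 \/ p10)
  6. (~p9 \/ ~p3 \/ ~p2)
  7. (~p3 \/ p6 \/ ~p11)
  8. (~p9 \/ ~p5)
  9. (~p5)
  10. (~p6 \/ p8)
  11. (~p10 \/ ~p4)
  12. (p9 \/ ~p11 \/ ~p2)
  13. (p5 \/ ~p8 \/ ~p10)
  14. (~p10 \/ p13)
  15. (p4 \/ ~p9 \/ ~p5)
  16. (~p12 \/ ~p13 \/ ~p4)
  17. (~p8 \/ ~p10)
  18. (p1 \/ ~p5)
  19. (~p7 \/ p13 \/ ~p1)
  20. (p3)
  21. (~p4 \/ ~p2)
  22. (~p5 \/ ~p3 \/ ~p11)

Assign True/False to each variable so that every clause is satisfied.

p1=T, p2=F, p3=T, p4=F, p5=F, p6=F, p7=F, p8=F, p9=T, p10=F, p11=F, p12=T, p13=T

The clause (~p8) is unit: p8 must be False.
Unit propagation: (~p5) forces p5 = False.
The clause (~p6) is unit: p6 must be False.
The clause (p3) is unit: p3 must be True.
(~p11) is a unit clause, so p11 = False.
p2 occurs only negated in the remaining clauses — set p2 = False.
p4 occurs only negated in the remaining clauses — set p4 = False.
Branch on p1: take p1 = True.
The remaining clauses are satisfied by p7 = False, p9 = True, p10 = False, p12 = True, p13 = True.
Every clause has at least one true literal under this assignment.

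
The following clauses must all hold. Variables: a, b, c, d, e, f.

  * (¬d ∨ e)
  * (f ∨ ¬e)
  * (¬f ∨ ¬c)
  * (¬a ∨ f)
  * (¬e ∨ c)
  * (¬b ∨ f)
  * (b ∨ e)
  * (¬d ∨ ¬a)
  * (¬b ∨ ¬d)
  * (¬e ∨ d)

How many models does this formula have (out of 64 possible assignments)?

2

The models are:
  a=F b=T c=F d=F e=F f=T
  a=T b=T c=F d=F e=F f=T
That's 2 in total.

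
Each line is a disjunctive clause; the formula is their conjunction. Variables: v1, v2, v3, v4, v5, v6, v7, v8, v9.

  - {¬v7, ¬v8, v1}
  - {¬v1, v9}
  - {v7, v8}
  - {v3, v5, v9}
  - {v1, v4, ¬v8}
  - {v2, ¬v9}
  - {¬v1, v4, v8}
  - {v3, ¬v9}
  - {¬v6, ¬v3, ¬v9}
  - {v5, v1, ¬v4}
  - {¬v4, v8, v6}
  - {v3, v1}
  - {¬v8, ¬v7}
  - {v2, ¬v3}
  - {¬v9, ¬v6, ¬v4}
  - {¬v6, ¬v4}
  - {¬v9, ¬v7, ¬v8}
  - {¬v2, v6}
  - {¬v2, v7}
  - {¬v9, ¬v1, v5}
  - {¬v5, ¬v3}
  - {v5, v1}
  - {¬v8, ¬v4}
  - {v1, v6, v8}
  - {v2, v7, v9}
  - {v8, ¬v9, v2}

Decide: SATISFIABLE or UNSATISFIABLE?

UNSATISFIABLE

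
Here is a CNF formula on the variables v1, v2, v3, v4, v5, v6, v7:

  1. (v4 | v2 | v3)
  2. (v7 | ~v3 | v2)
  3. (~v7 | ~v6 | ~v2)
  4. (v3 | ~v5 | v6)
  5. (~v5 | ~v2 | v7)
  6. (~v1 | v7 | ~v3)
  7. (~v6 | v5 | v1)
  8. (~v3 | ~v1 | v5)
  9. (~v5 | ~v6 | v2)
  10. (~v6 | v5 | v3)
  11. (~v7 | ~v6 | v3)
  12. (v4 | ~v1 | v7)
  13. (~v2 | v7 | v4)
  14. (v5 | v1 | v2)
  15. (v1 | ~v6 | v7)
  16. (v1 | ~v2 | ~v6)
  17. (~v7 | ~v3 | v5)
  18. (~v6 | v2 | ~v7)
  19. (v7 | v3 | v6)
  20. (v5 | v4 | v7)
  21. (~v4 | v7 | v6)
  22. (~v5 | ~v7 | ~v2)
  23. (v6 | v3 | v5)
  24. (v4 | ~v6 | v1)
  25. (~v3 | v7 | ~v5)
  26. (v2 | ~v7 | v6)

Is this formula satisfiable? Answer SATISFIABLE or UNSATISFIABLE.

UNSATISFIABLE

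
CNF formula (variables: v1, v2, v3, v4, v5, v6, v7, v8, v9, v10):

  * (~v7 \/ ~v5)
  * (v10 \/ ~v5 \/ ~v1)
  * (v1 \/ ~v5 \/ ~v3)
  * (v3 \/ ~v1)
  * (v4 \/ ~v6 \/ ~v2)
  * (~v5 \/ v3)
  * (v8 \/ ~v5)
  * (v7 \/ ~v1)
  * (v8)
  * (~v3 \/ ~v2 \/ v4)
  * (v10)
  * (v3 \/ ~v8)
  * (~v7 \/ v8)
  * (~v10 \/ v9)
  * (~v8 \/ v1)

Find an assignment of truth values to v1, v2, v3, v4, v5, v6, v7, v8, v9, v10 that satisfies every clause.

(v8) is a unit clause, so v8 = True.
(v10) is a unit clause, so v10 = True.
Unit propagation: (v3) forces v3 = True.
(v9) is a unit clause, so v9 = True.
Unit propagation: (v1) forces v1 = True.
Unit propagation: (v7) forces v7 = True.
(~v5) is a unit clause, so v5 = False.
Pure literal: v2 appears only negated; assign v2 = False.
v4, v6 are now unconstrained; take v4 = False, v6 = True.

v1=True  v2=False  v3=True  v4=False  v5=False  v6=True  v7=True  v8=True  v9=True  v10=True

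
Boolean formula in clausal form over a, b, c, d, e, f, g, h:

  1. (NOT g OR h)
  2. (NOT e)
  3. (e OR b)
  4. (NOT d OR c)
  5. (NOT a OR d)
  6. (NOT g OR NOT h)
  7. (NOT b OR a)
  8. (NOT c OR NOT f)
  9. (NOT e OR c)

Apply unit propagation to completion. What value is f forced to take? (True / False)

Unit clause (NOT e) sets e = False.
(e OR b): since e = False, the clause reduces to (b). b = True.
In (a OR NOT b), NOT b is now false; a must hold, so a = True.
From (d OR NOT a) and a = True: d = True.
(NOT d OR c): since d = True, the clause reduces to (c). c = True.
(NOT f OR NOT c): since c = True, the clause reduces to (NOT f). f = False.

False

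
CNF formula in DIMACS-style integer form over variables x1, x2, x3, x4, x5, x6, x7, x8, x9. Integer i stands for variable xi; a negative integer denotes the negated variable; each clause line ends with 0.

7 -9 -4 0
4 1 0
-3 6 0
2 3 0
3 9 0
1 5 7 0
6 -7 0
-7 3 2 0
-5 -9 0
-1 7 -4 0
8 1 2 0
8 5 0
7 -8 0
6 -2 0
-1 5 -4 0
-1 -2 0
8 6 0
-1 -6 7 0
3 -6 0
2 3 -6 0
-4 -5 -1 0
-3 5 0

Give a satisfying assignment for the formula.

Branch on x1: take x1 = False.
  then x4 is forced to True.
Try x2 = True.
  then x6 is forced to True.
  then x3 is forced to True.
  then x5 is forced to True.
  then x9 is forced to False.
For the remaining variables, x7 = True, x8 = False works.

x1=False  x2=True  x3=True  x4=True  x5=True  x6=True  x7=True  x8=False  x9=False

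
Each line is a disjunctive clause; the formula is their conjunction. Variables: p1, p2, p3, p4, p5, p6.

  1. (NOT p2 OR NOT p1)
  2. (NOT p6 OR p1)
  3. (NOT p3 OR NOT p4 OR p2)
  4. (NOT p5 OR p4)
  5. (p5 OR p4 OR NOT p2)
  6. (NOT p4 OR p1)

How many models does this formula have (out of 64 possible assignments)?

10

Split on p4, then p1.
  p4=T, p1=T: remaining (p2,p3,p5,p6) ∈ {(F,F,F,F); (F,F,F,T); (F,F,T,F); (F,F,T,T)} — 4.
  p4=T, p1=F: a clause becomes empty — 0.
  p4=F, p1=T: remaining (p2,p3,p5,p6) ∈ {(F,F,F,F); (F,F,F,T); (F,T,F,F); (F,T,F,T)} — 4.
  p4=F, p1=F: remaining (p2,p3,p5,p6) ∈ {(F,F,F,F); (F,T,F,F)} — 2.
Total: 4 + 0 + 4 + 2 = 10.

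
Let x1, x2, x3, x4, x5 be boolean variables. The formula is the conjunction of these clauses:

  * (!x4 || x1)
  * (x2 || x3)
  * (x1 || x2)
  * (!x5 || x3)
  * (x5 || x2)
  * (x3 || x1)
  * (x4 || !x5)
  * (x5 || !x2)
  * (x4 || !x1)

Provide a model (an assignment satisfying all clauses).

x1 = True  x2 = False  x3 = True  x4 = True  x5 = True

Check each clause:
  1. (!x4 || x1) — x1 is true.
  2. (x2 || x3) — x3 is true.
  3. (x1 || x2) — x1 is true.
  4. (x3 || !x5) — x3 is true.
  5. (x5 || x2) — x5 is true.
  6. (x1 || x3) — x1 is true.
  7. (x4 || !x5) — x4 is true.
  8. (!x2 || x5) — x5 is true.
  9. (!x1 || x4) — x4 is true.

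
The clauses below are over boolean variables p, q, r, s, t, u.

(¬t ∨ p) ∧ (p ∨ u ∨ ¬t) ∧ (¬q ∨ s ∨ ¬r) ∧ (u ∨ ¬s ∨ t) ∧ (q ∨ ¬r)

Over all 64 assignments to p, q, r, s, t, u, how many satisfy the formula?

24

Case analysis on t and p:
  t=1, p=1: u free; 5 ways for (q,r,s) × 2^1 = 10.
  t=1, p=0: a clause becomes empty — 0.
  t=0, p=1: 7 of the 16 assignments to (q,r,s,u) work.
  t=0, p=0: 7 of the 16 assignments to (q,r,s,u) work.
Total: 10 + 0 + 7 + 7 = 24.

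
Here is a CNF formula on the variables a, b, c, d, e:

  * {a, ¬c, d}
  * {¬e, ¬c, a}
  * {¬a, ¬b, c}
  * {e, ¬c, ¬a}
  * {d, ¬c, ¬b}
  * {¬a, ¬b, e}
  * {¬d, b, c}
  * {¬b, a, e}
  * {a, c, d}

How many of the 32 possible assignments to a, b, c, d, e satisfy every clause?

7

Satisfying assignments:
  a=F b=F c=T d=T e=F
  a=F b=T c=F d=T e=T
  a=T b=F c=F d=F e=F
  a=T b=F c=F d=F e=T
  a=T b=F c=T d=F e=T
  a=T b=F c=T d=T e=T
  a=T b=T c=T d=T e=T
Count: 7.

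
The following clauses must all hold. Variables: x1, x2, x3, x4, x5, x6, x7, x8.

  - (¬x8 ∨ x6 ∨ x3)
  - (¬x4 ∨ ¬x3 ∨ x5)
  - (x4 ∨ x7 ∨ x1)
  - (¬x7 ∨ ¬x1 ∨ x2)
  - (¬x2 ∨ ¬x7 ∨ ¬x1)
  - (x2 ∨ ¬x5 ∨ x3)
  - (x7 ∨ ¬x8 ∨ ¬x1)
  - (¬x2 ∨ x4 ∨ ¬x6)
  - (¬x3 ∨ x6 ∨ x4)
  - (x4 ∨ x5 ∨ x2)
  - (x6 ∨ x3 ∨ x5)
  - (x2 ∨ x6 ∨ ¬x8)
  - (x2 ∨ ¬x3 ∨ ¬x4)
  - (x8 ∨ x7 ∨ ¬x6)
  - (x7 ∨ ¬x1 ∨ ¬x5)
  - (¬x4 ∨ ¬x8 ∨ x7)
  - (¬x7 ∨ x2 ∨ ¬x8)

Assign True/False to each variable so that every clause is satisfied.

x1=False, x2=True, x3=False, x4=True, x5=True, x6=False, x7=True, x8=False

Check each clause:
  1. (¬x8 ∨ x6 ∨ x3) — ¬x8 is true.
  2. (¬x4 ∨ x5 ∨ ¬x3) — ¬x3 is true.
  3. (x7 ∨ x4 ∨ x1) — x4 is true.
  4. (x2 ∨ ¬x7 ∨ ¬x1) — x2 is true.
  5. (¬x1 ∨ ¬x2 ∨ ¬x7) — ¬x1 is true.
  6. (x3 ∨ ¬x5 ∨ x2) — x2 is true.
  7. (¬x8 ∨ x7 ∨ ¬x1) — ¬x8 is true.
  8. (¬x2 ∨ x4 ∨ ¬x6) — ¬x6 is true.
  9. (¬x3 ∨ x4 ∨ x6) — x4 is true.
  10. (x2 ∨ x4 ∨ x5) — x2 is true.
  11. (x6 ∨ x5 ∨ x3) — x5 is true.
  12. (¬x8 ∨ x6 ∨ x2) — ¬x8 is true.
  13. (¬x3 ∨ ¬x4 ∨ x2) — x2 is true.
  14. (x8 ∨ ¬x6 ∨ x7) — ¬x6 is true.
  15. (¬x1 ∨ ¬x5 ∨ x7) — ¬x1 is true.
  16. (¬x4 ∨ ¬x8 ∨ x7) — ¬x8 is true.
  17. (¬x8 ∨ ¬x7 ∨ x2) — ¬x8 is true.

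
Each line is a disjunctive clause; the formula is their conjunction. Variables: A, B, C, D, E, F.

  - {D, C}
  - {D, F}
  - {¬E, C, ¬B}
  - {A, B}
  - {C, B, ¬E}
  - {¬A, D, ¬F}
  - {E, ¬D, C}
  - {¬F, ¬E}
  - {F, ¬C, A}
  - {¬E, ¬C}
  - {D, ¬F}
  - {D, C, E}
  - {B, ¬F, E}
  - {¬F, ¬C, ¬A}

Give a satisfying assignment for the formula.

A = 1  B = 0  C = 1  D = 1  E = 0  F = 0

Set A = True and propagate.
The remaining clauses are satisfied by B = False, C = True, D = True, E = False, F = False.
Every clause has at least one true literal under this assignment.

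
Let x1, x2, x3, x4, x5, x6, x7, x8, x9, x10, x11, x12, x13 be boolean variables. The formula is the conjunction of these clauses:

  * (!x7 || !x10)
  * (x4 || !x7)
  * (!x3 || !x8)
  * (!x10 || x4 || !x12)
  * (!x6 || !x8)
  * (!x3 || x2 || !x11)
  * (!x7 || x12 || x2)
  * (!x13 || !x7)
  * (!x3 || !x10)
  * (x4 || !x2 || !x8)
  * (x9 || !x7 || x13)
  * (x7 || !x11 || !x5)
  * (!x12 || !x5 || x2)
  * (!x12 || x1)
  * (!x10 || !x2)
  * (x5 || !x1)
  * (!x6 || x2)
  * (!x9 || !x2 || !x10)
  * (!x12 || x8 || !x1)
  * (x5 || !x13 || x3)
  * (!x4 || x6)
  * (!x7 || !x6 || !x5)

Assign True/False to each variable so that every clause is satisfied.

x1=F, x2=T, x3=T, x4=T, x5=T, x6=T, x7=F, x8=F, x9=F, x10=F, x11=F, x12=F, x13=T

Pure literal: x10 appears only negated; assign x10 = False.
Pure literal: x11 appears only negated; assign x11 = False.
Branch on x1: take x1 = False.
  then x12 is forced to False.
The remaining clauses are satisfied by x2 = True, x3 = True, x4 = True, x5 = True, x6 = True, x7 = False, x8 = False, x9 = False, x13 = True.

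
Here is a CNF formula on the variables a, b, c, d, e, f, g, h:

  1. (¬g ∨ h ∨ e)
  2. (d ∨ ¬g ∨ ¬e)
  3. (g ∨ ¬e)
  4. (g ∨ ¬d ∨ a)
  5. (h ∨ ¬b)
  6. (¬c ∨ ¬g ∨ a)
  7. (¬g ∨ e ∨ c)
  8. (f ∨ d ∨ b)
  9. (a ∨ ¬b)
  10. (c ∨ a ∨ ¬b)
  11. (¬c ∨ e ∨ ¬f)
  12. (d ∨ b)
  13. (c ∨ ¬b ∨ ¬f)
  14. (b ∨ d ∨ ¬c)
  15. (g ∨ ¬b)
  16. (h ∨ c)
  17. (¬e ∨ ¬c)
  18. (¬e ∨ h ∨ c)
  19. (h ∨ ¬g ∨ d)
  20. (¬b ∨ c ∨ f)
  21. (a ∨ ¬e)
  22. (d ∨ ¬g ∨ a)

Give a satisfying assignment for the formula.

a=True, b=False, c=False, d=True, e=False, f=True, g=False, h=True

Check each clause:
  1. (e ∨ ¬g ∨ h) — h is true.
  2. (¬g ∨ ¬e ∨ d) — ¬g is true.
  3. (g ∨ ¬e) — ¬e is true.
  4. (g ∨ ¬d ∨ a) — a is true.
  5. (¬b ∨ h) — h is true.
  6. (¬c ∨ ¬g ∨ a) — ¬g is true.
  7. (c ∨ e ∨ ¬g) — ¬g is true.
  8. (d ∨ b ∨ f) — d is true.
  9. (a ∨ ¬b) — a is true.
  10. (c ∨ a ∨ ¬b) — a is true.
  11. (¬f ∨ e ∨ ¬c) — ¬c is true.
  12. (b ∨ d) — d is true.
  13. (¬b ∨ c ∨ ¬f) — ¬b is true.
  14. (b ∨ d ∨ ¬c) — d is true.
  15. (g ∨ ¬b) — ¬b is true.
  16. (c ∨ h) — h is true.
  17. (¬c ∨ ¬e) — ¬e is true.
  18. (¬e ∨ h ∨ c) — h is true.
  19. (d ∨ ¬g ∨ h) — h is true.
  20. (f ∨ c ∨ ¬b) — f is true.
  21. (¬e ∨ a) — a is true.
  22. (d ∨ ¬g ∨ a) — a is true.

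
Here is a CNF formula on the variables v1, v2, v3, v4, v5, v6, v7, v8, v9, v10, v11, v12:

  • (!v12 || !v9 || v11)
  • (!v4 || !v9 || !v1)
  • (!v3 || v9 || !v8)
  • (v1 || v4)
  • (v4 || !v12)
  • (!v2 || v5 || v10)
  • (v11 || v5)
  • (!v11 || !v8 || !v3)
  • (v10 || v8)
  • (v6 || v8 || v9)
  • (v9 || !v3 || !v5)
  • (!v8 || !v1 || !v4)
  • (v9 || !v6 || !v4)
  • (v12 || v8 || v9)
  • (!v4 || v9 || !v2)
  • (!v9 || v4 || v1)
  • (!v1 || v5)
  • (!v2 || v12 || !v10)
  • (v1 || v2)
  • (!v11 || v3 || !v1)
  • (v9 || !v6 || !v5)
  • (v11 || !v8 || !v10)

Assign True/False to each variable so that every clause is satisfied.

v1=F, v2=T, v3=F, v4=T, v5=T, v6=F, v7=F, v8=T, v9=T, v10=F, v11=T, v12=T

Check each clause:
  1. (!v12 || !v9 || v11) — v11 is true.
  2. (!v4 || !v1 || !v9) — !v1 is true.
  3. (!v3 || !v8 || v9) — v9 is true.
  4. (v4 || v1) — v4 is true.
  5. (v4 || !v12) — v4 is true.
  6. (v5 || !v2 || v10) — v5 is true.
  7. (v11 || v5) — v11 is true.
  8. (!v11 || !v8 || !v3) — !v3 is true.
  9. (v8 || v10) — v8 is true.
  10. (v8 || v6 || v9) — v8 is true.
  11. (v9 || !v3 || !v5) — v9 is true.
  12. (!v1 || !v8 || !v4) — !v1 is true.
  13. (!v4 || !v6 || v9) — v9 is true.
  14. (v8 || v12 || v9) — v8 is true.
  15. (!v2 || v9 || !v4) — v9 is true.
  16. (v4 || !v9 || v1) — v4 is true.
  17. (!v1 || v5) — v5 is true.
  18. (!v10 || v12 || !v2) — v12 is true.
  19. (v1 || v2) — v2 is true.
  20. (v3 || !v11 || !v1) — !v1 is true.
  21. (v9 || !v5 || !v6) — v9 is true.
  22. (v11 || !v8 || !v10) — v11 is true.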